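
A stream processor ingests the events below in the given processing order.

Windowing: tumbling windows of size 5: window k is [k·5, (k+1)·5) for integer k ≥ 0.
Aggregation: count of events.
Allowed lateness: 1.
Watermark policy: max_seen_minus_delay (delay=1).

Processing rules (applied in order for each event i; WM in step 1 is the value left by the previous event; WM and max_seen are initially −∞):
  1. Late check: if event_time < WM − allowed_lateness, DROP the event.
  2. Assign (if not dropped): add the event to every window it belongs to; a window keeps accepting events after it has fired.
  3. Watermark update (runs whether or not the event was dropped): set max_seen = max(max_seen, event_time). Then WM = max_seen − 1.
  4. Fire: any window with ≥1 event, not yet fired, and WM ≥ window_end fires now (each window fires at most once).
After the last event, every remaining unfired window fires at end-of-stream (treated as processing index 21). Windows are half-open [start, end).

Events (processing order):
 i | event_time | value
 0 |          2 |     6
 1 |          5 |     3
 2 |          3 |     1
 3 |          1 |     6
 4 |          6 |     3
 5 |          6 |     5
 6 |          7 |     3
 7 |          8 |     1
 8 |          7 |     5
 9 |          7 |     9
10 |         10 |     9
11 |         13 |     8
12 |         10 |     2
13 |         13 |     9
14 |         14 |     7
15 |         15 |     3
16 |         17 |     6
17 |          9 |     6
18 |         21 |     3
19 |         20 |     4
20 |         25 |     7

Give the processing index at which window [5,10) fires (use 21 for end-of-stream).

11

i=0 t=2 v=6: → [0,5); WM=1
i=1 t=5 v=3: → [5,10); WM=4
i=2 t=3 v=1: → [0,5); WM=4
i=3 t=1 v=6: DROP (t<4-1); WM=4
i=4 t=6 v=3: → [5,10); WM=5; [0,5) fires=2
i=5 t=6 v=5: → [5,10); WM=5
i=6 t=7 v=3: → [5,10); WM=6
i=7 t=8 v=1: → [5,10); WM=7
i=8 t=7 v=5: → [5,10); WM=7
i=9 t=7 v=9: → [5,10); WM=7
i=10 t=10 v=9: → [10,15); WM=9
i=11 t=13 v=8: → [10,15); WM=12; [5,10) fires=7
i=12 t=10 v=2: DROP (t<12-1); WM=12
i=13 t=13 v=9: → [10,15); WM=12
i=14 t=14 v=7: → [10,15); WM=13
i=15 t=15 v=3: → [15,20); WM=14
i=16 t=17 v=6: → [15,20); WM=16; [10,15) fires=4
i=17 t=9 v=6: DROP (t<16-1); WM=16
i=18 t=21 v=3: → [20,25); WM=20; [15,20) fires=2
i=19 t=20 v=4: → [20,25); WM=20
i=20 t=25 v=7: → [25,30); WM=24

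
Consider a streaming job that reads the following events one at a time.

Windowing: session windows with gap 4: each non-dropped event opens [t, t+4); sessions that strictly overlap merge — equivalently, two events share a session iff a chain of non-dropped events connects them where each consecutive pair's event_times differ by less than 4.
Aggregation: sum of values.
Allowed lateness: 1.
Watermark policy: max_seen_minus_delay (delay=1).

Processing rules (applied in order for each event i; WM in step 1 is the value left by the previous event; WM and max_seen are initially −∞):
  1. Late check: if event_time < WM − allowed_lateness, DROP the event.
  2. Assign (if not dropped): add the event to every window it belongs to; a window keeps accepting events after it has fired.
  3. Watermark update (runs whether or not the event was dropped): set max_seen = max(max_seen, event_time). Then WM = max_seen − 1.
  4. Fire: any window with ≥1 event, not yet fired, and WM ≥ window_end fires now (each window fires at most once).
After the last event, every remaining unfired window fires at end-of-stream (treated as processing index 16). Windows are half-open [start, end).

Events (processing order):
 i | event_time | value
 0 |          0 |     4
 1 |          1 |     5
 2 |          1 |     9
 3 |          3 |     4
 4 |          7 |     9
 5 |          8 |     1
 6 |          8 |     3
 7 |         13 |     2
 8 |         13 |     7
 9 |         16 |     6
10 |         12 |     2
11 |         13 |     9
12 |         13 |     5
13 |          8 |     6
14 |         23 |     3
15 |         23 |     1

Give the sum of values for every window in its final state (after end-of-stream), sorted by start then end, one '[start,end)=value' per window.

i=0 t=0 v=4: → [0,4); WM=-1
i=1 t=1 v=5: → [0,5); WM=0
i=2 t=1 v=9: → [0,5); WM=0
i=3 t=3 v=4: → [0,7); WM=2
i=4 t=7 v=9: → [7,11); WM=6
i=5 t=8 v=1: → [7,12); WM=7
i=6 t=8 v=3: → [7,12); WM=7
i=7 t=13 v=2: → [13,17); WM=12
i=8 t=13 v=7: → [13,17); WM=12
i=9 t=16 v=6: → [13,20); WM=15
i=10 t=12 v=2: DROP (t<15-1); WM=15
i=11 t=13 v=9: DROP (t<15-1); WM=15
i=12 t=13 v=5: DROP (t<15-1); WM=15
i=13 t=8 v=6: DROP (t<15-1); WM=15
i=14 t=23 v=3: → [23,27); WM=22
i=15 t=23 v=1: → [23,27); WM=22

[0,7)=22 [7,12)=13 [13,20)=15 [23,27)=4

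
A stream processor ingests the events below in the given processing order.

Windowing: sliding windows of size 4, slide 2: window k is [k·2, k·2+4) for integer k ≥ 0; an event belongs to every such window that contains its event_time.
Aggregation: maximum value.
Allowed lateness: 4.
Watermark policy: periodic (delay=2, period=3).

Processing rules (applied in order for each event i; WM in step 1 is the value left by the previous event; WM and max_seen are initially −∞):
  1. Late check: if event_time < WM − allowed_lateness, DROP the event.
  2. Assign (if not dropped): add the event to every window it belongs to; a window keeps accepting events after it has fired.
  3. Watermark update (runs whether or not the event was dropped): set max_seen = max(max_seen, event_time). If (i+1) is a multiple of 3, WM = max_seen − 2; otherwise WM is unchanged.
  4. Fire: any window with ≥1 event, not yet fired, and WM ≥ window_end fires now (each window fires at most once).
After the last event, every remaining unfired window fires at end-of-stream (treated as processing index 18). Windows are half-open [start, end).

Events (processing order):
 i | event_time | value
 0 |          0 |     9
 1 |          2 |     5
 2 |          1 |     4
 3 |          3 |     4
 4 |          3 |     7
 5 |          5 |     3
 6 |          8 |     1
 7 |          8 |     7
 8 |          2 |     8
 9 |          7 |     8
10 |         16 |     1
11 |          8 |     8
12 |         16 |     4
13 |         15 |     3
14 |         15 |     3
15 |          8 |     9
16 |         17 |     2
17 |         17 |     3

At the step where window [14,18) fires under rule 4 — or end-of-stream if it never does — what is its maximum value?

4

i=0 t=0 v=9: → [0,4); WM=−∞
i=1 t=2 v=5: → [2,6),[0,4); WM=−∞
i=2 t=1 v=4: → [0,4); WM=0
i=3 t=3 v=4: → [2,6),[0,4); WM=0
i=4 t=3 v=7: → [2,6),[0,4); WM=0
i=5 t=5 v=3: → [4,8),[2,6); WM=3
i=6 t=8 v=1: → [8,12),[6,10); WM=3
i=7 t=8 v=7: → [8,12),[6,10); WM=3
i=8 t=2 v=8: → [2,6),[0,4); WM=6; [0,4) fires=9 [2,6) fires=8
i=9 t=7 v=8: → [6,10),[4,8); WM=6
i=10 t=16 v=1: → [16,20),[14,18); WM=6
i=11 t=8 v=8: → [8,12),[6,10); WM=14; [4,8) fires=8 [6,10) fires=8 [8,12) fires=8
i=12 t=16 v=4: → [16,20),[14,18); WM=14
i=13 t=15 v=3: → [14,18),[12,16); WM=14
i=14 t=15 v=3: → [14,18),[12,16); WM=14
i=15 t=8 v=9: DROP (t<14-4); WM=14
i=16 t=17 v=2: → [16,20),[14,18); WM=14
i=17 t=17 v=3: → [16,20),[14,18); WM=15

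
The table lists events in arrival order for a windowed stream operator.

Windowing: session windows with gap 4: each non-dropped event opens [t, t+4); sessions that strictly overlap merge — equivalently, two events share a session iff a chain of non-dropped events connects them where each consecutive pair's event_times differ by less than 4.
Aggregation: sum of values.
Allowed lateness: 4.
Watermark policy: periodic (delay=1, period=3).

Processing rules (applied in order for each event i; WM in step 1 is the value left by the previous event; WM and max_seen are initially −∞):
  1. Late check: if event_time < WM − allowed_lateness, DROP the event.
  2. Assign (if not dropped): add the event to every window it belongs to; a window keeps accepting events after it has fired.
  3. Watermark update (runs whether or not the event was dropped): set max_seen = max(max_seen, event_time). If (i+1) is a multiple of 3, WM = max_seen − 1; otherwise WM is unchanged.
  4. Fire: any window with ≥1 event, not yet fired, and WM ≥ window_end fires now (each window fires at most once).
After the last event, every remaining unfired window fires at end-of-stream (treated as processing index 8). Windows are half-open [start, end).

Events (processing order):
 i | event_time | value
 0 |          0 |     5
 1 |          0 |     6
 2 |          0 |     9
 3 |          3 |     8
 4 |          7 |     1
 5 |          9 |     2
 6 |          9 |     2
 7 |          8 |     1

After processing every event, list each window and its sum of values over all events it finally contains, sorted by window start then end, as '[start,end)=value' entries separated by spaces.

[0,7)=28 [7,13)=6

i=0 t=0 v=5: → [0,4); WM=−∞
i=1 t=0 v=6: → [0,4); WM=−∞
i=2 t=0 v=9: → [0,4); WM=-1
i=3 t=3 v=8: → [0,7); WM=-1
i=4 t=7 v=1: → [7,11); WM=-1
i=5 t=9 v=2: → [7,13); WM=8
i=6 t=9 v=2: → [7,13); WM=8
i=7 t=8 v=1: → [7,13); WM=8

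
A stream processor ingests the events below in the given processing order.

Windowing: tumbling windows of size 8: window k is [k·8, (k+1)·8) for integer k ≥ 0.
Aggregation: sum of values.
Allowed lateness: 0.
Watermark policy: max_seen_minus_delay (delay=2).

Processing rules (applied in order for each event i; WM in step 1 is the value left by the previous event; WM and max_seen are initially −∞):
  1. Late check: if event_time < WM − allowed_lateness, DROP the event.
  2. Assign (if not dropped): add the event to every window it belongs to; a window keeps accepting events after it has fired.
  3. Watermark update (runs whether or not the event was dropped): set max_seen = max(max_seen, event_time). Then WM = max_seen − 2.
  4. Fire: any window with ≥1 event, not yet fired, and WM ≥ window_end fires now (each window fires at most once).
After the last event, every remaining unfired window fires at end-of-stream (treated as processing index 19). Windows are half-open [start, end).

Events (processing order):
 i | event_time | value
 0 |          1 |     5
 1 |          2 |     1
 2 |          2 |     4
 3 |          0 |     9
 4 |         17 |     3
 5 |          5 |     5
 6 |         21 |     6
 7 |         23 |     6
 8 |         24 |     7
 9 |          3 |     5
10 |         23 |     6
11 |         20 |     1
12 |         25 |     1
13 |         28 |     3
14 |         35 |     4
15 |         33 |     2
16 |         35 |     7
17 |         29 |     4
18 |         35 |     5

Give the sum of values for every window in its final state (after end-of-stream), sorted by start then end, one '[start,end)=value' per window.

[0,8)=19 [16,24)=21 [24,32)=11 [32,40)=18

i=0 t=1 v=5: → [0,8); WM=-1
i=1 t=2 v=1: → [0,8); WM=0
i=2 t=2 v=4: → [0,8); WM=0
i=3 t=0 v=9: → [0,8); WM=0
i=4 t=17 v=3: → [16,24); WM=15; [0,8) fires=19
i=5 t=5 v=5: DROP (t<15-0); WM=15
i=6 t=21 v=6: → [16,24); WM=19
i=7 t=23 v=6: → [16,24); WM=21
i=8 t=24 v=7: → [24,32); WM=22
i=9 t=3 v=5: DROP (t<22-0); WM=22
i=10 t=23 v=6: → [16,24); WM=22
i=11 t=20 v=1: DROP (t<22-0); WM=22
i=12 t=25 v=1: → [24,32); WM=23
i=13 t=28 v=3: → [24,32); WM=26; [16,24) fires=21
i=14 t=35 v=4: → [32,40); WM=33; [24,32) fires=11
i=15 t=33 v=2: → [32,40); WM=33
i=16 t=35 v=7: → [32,40); WM=33
i=17 t=29 v=4: DROP (t<33-0); WM=33
i=18 t=35 v=5: → [32,40); WM=33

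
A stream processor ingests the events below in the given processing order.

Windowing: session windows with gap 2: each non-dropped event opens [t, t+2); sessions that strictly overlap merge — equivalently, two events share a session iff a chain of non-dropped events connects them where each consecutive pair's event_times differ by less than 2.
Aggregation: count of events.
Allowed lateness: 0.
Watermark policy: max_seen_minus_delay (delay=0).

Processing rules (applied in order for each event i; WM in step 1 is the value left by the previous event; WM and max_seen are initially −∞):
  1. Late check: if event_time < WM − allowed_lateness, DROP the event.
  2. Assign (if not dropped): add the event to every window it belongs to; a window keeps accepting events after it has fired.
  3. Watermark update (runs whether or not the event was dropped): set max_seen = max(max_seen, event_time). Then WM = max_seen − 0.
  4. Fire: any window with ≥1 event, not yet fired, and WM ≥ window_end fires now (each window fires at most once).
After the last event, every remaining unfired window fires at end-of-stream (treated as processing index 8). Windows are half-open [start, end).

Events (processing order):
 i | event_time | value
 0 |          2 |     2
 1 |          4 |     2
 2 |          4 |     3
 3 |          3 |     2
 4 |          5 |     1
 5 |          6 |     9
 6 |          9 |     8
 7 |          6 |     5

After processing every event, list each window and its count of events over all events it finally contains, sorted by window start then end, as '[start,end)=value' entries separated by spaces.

i=0 t=2 v=2: → [2,4); WM=2
i=1 t=4 v=2: → [4,6); WM=4
i=2 t=4 v=3: → [4,6); WM=4
i=3 t=3 v=2: DROP (t<4-0); WM=4
i=4 t=5 v=1: → [4,7); WM=5
i=5 t=6 v=9: → [4,8); WM=6
i=6 t=9 v=8: → [9,11); WM=9
i=7 t=6 v=5: DROP (t<9-0); WM=9

[2,4)=1 [4,8)=4 [9,11)=1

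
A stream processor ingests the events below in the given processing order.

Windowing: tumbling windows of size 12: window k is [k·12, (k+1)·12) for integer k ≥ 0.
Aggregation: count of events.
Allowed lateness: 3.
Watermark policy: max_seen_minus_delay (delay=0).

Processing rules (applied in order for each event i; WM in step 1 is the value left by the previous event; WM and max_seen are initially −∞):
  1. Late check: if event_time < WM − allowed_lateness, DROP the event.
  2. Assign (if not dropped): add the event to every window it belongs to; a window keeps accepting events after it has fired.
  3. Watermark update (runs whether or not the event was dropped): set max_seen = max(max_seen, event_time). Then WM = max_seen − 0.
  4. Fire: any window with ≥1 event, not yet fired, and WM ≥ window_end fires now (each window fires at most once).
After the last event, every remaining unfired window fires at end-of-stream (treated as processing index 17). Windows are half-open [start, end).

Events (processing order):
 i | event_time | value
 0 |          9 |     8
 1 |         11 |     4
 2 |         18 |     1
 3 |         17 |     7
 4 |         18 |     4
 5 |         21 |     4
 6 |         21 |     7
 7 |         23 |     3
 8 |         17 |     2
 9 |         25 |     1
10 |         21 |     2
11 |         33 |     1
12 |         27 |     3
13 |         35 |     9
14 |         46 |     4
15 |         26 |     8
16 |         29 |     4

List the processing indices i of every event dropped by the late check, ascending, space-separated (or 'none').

8 10 12 15 16

i=0 t=9 v=8: → [0,12); WM=9
i=1 t=11 v=4: → [0,12); WM=11
i=2 t=18 v=1: → [12,24); WM=18; [0,12) fires=2
i=3 t=17 v=7: → [12,24); WM=18
i=4 t=18 v=4: → [12,24); WM=18
i=5 t=21 v=4: → [12,24); WM=21
i=6 t=21 v=7: → [12,24); WM=21
i=7 t=23 v=3: → [12,24); WM=23
i=8 t=17 v=2: DROP (t<23-3); WM=23
i=9 t=25 v=1: → [24,36); WM=25; [12,24) fires=6
i=10 t=21 v=2: DROP (t<25-3); WM=25
i=11 t=33 v=1: → [24,36); WM=33
i=12 t=27 v=3: DROP (t<33-3); WM=33
i=13 t=35 v=9: → [24,36); WM=35
i=14 t=46 v=4: → [36,48); WM=46; [24,36) fires=3
i=15 t=26 v=8: DROP (t<46-3); WM=46
i=16 t=29 v=4: DROP (t<46-3); WM=46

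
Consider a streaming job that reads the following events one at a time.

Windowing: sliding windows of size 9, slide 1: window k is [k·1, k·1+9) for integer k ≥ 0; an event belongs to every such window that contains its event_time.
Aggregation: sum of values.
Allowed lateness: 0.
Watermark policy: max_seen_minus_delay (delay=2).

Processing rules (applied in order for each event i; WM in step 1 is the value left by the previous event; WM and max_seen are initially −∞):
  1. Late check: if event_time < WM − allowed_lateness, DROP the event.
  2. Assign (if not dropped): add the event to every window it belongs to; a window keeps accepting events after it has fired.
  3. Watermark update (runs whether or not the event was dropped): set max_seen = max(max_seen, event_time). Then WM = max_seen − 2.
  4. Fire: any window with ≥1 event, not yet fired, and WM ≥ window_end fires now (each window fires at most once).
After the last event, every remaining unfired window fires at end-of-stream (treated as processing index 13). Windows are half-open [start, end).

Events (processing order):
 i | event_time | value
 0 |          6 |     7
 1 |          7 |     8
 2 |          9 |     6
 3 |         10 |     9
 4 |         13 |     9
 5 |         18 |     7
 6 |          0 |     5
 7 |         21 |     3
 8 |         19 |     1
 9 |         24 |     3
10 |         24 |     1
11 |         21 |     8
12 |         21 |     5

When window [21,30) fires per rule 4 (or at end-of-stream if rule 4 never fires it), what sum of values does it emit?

7

i=0 t=6 v=7: → [6,15),[5,14),[4,13),[3,12),[2,11),[1,10),[0,9); WM=4
i=1 t=7 v=8: → [7,16),[6,15),[5,14),[4,13),[3,12),[2,11),[1,10),[0,9); WM=5
i=2 t=9 v=6: → [9,18),[8,17),[7,16),[6,15),[5,14),[4,13),[3,12),[2,11),[1,10); WM=7
i=3 t=10 v=9: → [10,19),[9,18),[8,17),[7,16),[6,15),[5,14),[4,13),[3,12),[2,11); WM=8
i=4 t=13 v=9: → [13,22),[12,21),[11,20),[10,19),[9,18),[8,17),[7,16),[6,15),[5,14); WM=11; [0,9) fires=15 [1,10) fires=21 [2,11) fires=30
i=5 t=18 v=7: → [18,27),[17,26),[16,25),[15,24),[14,23),[13,22),[12,21),[11,20),[10,19); WM=16; [3,12) fires=30 [4,13) fires=30 [5,14) fires=39 [6,15) fires=39 [7,16) fires=32
i=6 t=0 v=5: DROP (t<16-0); WM=16
i=7 t=21 v=3: → [21,30),[20,29),[19,28),[18,27),[17,26),[16,25),[15,24),[14,23),[13,22); WM=19; [8,17) fires=24 [9,18) fires=24 [10,19) fires=25
i=8 t=19 v=1: → [19,28),[18,27),[17,26),[16,25),[15,24),[14,23),[13,22),[12,21),[11,20); WM=19
i=9 t=24 v=3: → [24,33),[23,32),[22,31),[21,30),[20,29),[19,28),[18,27),[17,26),[16,25); WM=22; [11,20) fires=17 [12,21) fires=17 [13,22) fires=20
i=10 t=24 v=1: → [24,33),[23,32),[22,31),[21,30),[20,29),[19,28),[18,27),[17,26),[16,25); WM=22
i=11 t=21 v=8: DROP (t<22-0); WM=22
i=12 t=21 v=5: DROP (t<22-0); WM=22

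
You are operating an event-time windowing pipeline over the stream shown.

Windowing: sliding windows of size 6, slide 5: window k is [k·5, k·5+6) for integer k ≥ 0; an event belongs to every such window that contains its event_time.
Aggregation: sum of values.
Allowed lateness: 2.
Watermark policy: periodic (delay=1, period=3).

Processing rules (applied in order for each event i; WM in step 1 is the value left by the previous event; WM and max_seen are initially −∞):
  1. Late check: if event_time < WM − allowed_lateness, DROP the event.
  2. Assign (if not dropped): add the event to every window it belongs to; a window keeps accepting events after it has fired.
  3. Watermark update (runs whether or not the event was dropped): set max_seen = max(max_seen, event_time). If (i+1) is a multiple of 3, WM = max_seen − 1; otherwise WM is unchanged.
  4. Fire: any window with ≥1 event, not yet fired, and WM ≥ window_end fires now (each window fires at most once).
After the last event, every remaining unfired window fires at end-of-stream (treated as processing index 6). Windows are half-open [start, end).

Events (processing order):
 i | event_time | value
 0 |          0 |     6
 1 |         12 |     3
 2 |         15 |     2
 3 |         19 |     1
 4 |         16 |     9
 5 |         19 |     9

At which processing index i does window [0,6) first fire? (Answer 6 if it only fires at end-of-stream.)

2

i=0 t=0 v=6: → [0,6); WM=−∞
i=1 t=12 v=3: → [10,16); WM=−∞
i=2 t=15 v=2: → [15,21),[10,16); WM=14; [0,6) fires=6
i=3 t=19 v=1: → [15,21); WM=14
i=4 t=16 v=9: → [15,21); WM=14
i=5 t=19 v=9: → [15,21); WM=18; [10,16) fires=5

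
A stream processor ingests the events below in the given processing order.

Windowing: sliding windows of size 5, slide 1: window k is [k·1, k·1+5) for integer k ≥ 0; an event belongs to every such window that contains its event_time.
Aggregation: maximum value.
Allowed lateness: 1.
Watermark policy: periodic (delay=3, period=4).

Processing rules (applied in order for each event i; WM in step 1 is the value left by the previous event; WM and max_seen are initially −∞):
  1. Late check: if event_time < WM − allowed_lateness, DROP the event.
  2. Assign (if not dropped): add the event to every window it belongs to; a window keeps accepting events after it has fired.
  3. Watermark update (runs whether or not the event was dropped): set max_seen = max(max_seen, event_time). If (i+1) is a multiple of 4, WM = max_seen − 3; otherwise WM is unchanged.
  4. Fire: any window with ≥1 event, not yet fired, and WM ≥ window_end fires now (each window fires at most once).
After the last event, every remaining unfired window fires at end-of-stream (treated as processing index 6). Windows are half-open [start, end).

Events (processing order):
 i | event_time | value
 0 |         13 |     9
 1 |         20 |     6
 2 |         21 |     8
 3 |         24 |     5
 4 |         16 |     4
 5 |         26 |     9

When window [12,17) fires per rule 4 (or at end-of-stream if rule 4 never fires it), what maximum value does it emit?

i=0 t=13 v=9: → [13,18),[12,17),[11,16),[10,15),[9,14); WM=−∞
i=1 t=20 v=6: → [20,25),[19,24),[18,23),[17,22),[16,21); WM=−∞
i=2 t=21 v=8: → [21,26),[20,25),[19,24),[18,23),[17,22); WM=−∞
i=3 t=24 v=5: → [24,29),[23,28),[22,27),[21,26),[20,25); WM=21; [9,14) fires=9 [10,15) fires=9 [11,16) fires=9 [12,17) fires=9 [13,18) fires=9 [16,21) fires=6
i=4 t=16 v=4: DROP (t<21-1); WM=21
i=5 t=26 v=9: → [26,31),[25,30),[24,29),[23,28),[22,27); WM=21

9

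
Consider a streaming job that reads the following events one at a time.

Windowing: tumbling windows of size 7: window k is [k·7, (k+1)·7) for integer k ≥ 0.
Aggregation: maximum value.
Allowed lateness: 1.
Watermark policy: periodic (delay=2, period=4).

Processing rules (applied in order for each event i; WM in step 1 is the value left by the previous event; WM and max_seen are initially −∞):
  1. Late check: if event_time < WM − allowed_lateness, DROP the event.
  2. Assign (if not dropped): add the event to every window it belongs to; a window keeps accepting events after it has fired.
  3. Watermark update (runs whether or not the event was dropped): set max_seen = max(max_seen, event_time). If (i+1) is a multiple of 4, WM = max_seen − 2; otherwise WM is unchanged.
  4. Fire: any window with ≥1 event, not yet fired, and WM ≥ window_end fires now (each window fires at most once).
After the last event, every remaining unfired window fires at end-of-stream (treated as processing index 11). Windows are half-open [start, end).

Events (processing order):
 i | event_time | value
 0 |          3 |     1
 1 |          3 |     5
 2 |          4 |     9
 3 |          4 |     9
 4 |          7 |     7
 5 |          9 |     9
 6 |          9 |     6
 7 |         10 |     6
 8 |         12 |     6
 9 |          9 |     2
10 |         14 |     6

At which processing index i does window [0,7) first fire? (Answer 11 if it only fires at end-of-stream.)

i=0 t=3 v=1: → [0,7); WM=−∞
i=1 t=3 v=5: → [0,7); WM=−∞
i=2 t=4 v=9: → [0,7); WM=−∞
i=3 t=4 v=9: → [0,7); WM=2
i=4 t=7 v=7: → [7,14); WM=2
i=5 t=9 v=9: → [7,14); WM=2
i=6 t=9 v=6: → [7,14); WM=2
i=7 t=10 v=6: → [7,14); WM=8; [0,7) fires=9
i=8 t=12 v=6: → [7,14); WM=8
i=9 t=9 v=2: → [7,14); WM=8
i=10 t=14 v=6: → [14,21); WM=8

7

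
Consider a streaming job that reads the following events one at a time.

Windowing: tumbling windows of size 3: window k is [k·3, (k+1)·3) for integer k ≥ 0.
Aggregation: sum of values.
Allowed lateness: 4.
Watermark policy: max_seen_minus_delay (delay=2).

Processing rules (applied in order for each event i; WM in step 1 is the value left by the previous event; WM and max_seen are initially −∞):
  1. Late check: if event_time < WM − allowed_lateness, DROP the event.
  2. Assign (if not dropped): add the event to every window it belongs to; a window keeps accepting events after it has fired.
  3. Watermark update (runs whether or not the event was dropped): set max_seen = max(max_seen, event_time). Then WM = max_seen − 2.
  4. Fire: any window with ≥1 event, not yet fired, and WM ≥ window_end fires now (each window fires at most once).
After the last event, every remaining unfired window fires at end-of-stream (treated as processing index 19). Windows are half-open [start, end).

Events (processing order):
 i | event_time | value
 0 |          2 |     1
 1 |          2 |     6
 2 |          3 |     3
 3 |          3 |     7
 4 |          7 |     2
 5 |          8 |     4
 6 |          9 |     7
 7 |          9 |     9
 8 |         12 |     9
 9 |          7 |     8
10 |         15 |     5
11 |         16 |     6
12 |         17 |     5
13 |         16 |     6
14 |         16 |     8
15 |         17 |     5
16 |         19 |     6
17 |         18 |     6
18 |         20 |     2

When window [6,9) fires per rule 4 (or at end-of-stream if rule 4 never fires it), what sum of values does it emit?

i=0 t=2 v=1: → [0,3); WM=0
i=1 t=2 v=6: → [0,3); WM=0
i=2 t=3 v=3: → [3,6); WM=1
i=3 t=3 v=7: → [3,6); WM=1
i=4 t=7 v=2: → [6,9); WM=5; [0,3) fires=7
i=5 t=8 v=4: → [6,9); WM=6; [3,6) fires=10
i=6 t=9 v=7: → [9,12); WM=7
i=7 t=9 v=9: → [9,12); WM=7
i=8 t=12 v=9: → [12,15); WM=10; [6,9) fires=6
i=9 t=7 v=8: → [6,9); WM=10
i=10 t=15 v=5: → [15,18); WM=13; [9,12) fires=16
i=11 t=16 v=6: → [15,18); WM=14
i=12 t=17 v=5: → [15,18); WM=15; [12,15) fires=9
i=13 t=16 v=6: → [15,18); WM=15
i=14 t=16 v=8: → [15,18); WM=15
i=15 t=17 v=5: → [15,18); WM=15
i=16 t=19 v=6: → [18,21); WM=17
i=17 t=18 v=6: → [18,21); WM=17
i=18 t=20 v=2: → [18,21); WM=18; [15,18) fires=35

6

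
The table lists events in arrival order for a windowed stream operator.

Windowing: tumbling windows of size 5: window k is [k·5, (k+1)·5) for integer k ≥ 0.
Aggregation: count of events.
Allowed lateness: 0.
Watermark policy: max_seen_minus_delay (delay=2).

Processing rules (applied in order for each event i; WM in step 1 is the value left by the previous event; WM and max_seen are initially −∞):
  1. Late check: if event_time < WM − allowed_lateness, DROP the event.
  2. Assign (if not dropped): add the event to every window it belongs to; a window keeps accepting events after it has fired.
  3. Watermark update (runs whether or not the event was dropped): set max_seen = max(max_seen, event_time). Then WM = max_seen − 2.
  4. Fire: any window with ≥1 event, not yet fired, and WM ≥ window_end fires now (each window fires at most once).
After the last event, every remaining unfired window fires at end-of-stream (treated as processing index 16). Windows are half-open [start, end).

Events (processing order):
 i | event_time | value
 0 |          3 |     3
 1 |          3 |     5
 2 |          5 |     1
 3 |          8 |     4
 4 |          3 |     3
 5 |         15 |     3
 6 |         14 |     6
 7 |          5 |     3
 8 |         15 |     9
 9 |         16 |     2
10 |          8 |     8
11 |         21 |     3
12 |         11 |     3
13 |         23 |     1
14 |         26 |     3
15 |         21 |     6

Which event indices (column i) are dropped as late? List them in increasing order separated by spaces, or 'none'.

4 7 10 12 15

i=0 t=3 v=3: → [0,5); WM=1
i=1 t=3 v=5: → [0,5); WM=1
i=2 t=5 v=1: → [5,10); WM=3
i=3 t=8 v=4: → [5,10); WM=6; [0,5) fires=2
i=4 t=3 v=3: DROP (t<6-0); WM=6
i=5 t=15 v=3: → [15,20); WM=13; [5,10) fires=2
i=6 t=14 v=6: → [10,15); WM=13
i=7 t=5 v=3: DROP (t<13-0); WM=13
i=8 t=15 v=9: → [15,20); WM=13
i=9 t=16 v=2: → [15,20); WM=14
i=10 t=8 v=8: DROP (t<14-0); WM=14
i=11 t=21 v=3: → [20,25); WM=19; [10,15) fires=1
i=12 t=11 v=3: DROP (t<19-0); WM=19
i=13 t=23 v=1: → [20,25); WM=21; [15,20) fires=3
i=14 t=26 v=3: → [25,30); WM=24
i=15 t=21 v=6: DROP (t<24-0); WM=24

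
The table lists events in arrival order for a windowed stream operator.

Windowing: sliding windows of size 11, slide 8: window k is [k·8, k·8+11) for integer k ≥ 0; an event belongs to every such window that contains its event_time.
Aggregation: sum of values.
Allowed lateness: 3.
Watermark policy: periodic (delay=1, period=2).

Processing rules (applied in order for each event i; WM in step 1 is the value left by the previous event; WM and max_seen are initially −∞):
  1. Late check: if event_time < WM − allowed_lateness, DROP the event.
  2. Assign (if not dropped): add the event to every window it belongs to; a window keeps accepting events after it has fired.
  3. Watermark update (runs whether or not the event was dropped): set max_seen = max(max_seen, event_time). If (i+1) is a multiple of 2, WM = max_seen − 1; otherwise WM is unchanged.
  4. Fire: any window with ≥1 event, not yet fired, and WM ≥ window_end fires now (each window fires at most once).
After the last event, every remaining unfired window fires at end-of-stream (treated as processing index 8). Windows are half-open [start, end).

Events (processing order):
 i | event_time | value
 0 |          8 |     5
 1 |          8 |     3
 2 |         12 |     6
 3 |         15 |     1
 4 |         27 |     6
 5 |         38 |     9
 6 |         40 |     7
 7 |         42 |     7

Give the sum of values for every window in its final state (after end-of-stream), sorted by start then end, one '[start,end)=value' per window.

i=0 t=8 v=5: → [8,19),[0,11); WM=−∞
i=1 t=8 v=3: → [8,19),[0,11); WM=7
i=2 t=12 v=6: → [8,19); WM=7
i=3 t=15 v=1: → [8,19); WM=14; [0,11) fires=8
i=4 t=27 v=6: → [24,35); WM=14
i=5 t=38 v=9: → [32,43); WM=37; [8,19) fires=15 [24,35) fires=6
i=6 t=40 v=7: → [40,51),[32,43); WM=37
i=7 t=42 v=7: → [40,51),[32,43); WM=41

[0,11)=8 [8,19)=15 [24,35)=6 [32,43)=23 [40,51)=14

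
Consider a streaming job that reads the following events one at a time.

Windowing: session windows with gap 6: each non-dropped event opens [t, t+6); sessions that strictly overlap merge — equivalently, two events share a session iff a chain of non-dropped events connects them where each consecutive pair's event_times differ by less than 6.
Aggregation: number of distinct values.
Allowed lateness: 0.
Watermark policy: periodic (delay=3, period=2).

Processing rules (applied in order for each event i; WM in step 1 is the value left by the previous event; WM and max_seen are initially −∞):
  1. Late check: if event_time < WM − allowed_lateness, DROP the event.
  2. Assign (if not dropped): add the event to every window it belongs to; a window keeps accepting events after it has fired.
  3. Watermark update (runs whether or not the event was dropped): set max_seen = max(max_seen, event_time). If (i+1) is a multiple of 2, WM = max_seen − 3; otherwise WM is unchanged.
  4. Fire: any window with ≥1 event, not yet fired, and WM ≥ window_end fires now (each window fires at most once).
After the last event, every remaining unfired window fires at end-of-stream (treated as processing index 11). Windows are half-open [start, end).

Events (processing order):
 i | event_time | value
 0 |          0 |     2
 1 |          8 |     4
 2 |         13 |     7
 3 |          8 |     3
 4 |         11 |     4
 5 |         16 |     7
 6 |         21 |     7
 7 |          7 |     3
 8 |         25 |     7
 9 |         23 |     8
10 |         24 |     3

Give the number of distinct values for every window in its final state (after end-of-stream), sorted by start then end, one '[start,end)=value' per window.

[0,6)=1 [8,31)=4

i=0 t=0 v=2: → [0,6); WM=−∞
i=1 t=8 v=4: → [8,14); WM=5
i=2 t=13 v=7: → [8,19); WM=5
i=3 t=8 v=3: → [8,19); WM=10
i=4 t=11 v=4: → [8,19); WM=10
i=5 t=16 v=7: → [8,22); WM=13
i=6 t=21 v=7: → [8,27); WM=13
i=7 t=7 v=3: DROP (t<13-0); WM=18
i=8 t=25 v=7: → [8,31); WM=18
i=9 t=23 v=8: → [8,31); WM=22
i=10 t=24 v=3: → [8,31); WM=22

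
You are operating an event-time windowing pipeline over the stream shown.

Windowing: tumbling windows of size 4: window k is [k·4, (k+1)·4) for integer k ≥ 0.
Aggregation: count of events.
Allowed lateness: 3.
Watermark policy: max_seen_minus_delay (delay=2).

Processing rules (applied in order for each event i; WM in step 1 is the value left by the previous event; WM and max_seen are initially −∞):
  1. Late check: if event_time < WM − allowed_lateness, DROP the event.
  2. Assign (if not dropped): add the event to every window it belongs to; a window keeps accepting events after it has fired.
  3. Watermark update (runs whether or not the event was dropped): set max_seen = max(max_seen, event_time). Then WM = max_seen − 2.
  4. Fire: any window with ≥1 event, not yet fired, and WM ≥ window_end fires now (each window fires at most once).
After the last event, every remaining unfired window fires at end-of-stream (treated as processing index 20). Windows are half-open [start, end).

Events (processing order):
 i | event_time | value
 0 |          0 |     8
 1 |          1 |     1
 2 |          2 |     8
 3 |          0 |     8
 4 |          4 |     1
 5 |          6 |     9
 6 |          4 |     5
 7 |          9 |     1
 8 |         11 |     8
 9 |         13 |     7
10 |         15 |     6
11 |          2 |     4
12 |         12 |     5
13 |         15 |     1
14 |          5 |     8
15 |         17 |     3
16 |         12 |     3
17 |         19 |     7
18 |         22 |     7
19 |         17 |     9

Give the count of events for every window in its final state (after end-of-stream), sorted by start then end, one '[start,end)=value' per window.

[0,4)=4 [4,8)=3 [8,12)=2 [12,16)=5 [16,20)=3 [20,24)=1

i=0 t=0 v=8: → [0,4); WM=-2
i=1 t=1 v=1: → [0,4); WM=-1
i=2 t=2 v=8: → [0,4); WM=0
i=3 t=0 v=8: → [0,4); WM=0
i=4 t=4 v=1: → [4,8); WM=2
i=5 t=6 v=9: → [4,8); WM=4; [0,4) fires=4
i=6 t=4 v=5: → [4,8); WM=4
i=7 t=9 v=1: → [8,12); WM=7
i=8 t=11 v=8: → [8,12); WM=9; [4,8) fires=3
i=9 t=13 v=7: → [12,16); WM=11
i=10 t=15 v=6: → [12,16); WM=13; [8,12) fires=2
i=11 t=2 v=4: DROP (t<13-3); WM=13
i=12 t=12 v=5: → [12,16); WM=13
i=13 t=15 v=1: → [12,16); WM=13
i=14 t=5 v=8: DROP (t<13-3); WM=13
i=15 t=17 v=3: → [16,20); WM=15
i=16 t=12 v=3: → [12,16); WM=15
i=17 t=19 v=7: → [16,20); WM=17; [12,16) fires=5
i=18 t=22 v=7: → [20,24); WM=20; [16,20) fires=2
i=19 t=17 v=9: → [16,20); WM=20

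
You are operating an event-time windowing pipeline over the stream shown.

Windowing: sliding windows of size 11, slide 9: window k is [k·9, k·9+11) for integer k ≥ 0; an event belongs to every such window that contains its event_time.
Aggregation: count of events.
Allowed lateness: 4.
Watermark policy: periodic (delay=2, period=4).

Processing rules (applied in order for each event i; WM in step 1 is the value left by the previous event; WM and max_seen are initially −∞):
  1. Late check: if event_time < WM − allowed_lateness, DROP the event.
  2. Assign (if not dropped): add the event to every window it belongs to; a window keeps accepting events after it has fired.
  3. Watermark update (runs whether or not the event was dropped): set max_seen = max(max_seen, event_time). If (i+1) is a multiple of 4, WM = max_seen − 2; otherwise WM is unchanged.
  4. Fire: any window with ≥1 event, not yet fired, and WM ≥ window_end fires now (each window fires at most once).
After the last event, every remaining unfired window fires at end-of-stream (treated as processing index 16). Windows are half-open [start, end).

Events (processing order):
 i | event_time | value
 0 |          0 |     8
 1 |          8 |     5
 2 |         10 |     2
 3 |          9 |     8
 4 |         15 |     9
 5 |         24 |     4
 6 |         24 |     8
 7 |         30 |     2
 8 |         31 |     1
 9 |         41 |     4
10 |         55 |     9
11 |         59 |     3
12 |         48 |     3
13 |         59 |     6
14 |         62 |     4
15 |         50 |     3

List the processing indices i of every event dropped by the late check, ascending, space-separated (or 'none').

i=0 t=0 v=8: → [0,11); WM=−∞
i=1 t=8 v=5: → [0,11); WM=−∞
i=2 t=10 v=2: → [9,20),[0,11); WM=−∞
i=3 t=9 v=8: → [9,20),[0,11); WM=8
i=4 t=15 v=9: → [9,20); WM=8
i=5 t=24 v=4: → [18,29); WM=8
i=6 t=24 v=8: → [18,29); WM=8
i=7 t=30 v=2: → [27,38); WM=28; [0,11) fires=4 [9,20) fires=3
i=8 t=31 v=1: → [27,38); WM=28
i=9 t=41 v=4: → [36,47); WM=28
i=10 t=55 v=9: → [54,65),[45,56); WM=28
i=11 t=59 v=3: → [54,65); WM=57; [18,29) fires=2 [27,38) fires=2 [36,47) fires=1 [45,56) fires=1
i=12 t=48 v=3: DROP (t<57-4); WM=57
i=13 t=59 v=6: → [54,65); WM=57
i=14 t=62 v=4: → [54,65); WM=57
i=15 t=50 v=3: DROP (t<57-4); WM=60

12 15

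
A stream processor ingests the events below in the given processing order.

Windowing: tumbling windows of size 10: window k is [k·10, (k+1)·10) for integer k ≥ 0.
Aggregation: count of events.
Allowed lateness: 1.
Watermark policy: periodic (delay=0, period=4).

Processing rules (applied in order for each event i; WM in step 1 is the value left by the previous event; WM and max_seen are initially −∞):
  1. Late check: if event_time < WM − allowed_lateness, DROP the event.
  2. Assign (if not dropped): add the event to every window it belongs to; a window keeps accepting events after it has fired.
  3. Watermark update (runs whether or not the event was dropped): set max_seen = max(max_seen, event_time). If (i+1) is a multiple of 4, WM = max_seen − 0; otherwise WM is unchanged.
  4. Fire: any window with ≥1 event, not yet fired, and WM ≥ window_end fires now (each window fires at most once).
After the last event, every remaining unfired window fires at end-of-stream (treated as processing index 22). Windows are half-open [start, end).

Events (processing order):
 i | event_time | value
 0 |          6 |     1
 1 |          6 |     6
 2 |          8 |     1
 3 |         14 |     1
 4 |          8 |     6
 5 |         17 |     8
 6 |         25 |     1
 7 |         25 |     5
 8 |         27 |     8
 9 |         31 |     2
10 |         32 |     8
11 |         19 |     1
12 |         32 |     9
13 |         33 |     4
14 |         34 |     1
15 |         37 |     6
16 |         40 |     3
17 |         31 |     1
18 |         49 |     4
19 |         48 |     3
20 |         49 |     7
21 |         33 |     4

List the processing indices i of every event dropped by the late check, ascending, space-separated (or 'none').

i=0 t=6 v=1: → [0,10); WM=−∞
i=1 t=6 v=6: → [0,10); WM=−∞
i=2 t=8 v=1: → [0,10); WM=−∞
i=3 t=14 v=1: → [10,20); WM=14; [0,10) fires=3
i=4 t=8 v=6: DROP (t<14-1); WM=14
i=5 t=17 v=8: → [10,20); WM=14
i=6 t=25 v=1: → [20,30); WM=14
i=7 t=25 v=5: → [20,30); WM=25; [10,20) fires=2
i=8 t=27 v=8: → [20,30); WM=25
i=9 t=31 v=2: → [30,40); WM=25
i=10 t=32 v=8: → [30,40); WM=25
i=11 t=19 v=1: DROP (t<25-1); WM=32; [20,30) fires=3
i=12 t=32 v=9: → [30,40); WM=32
i=13 t=33 v=4: → [30,40); WM=32
i=14 t=34 v=1: → [30,40); WM=32
i=15 t=37 v=6: → [30,40); WM=37
i=16 t=40 v=3: → [40,50); WM=37
i=17 t=31 v=1: DROP (t<37-1); WM=37
i=18 t=49 v=4: → [40,50); WM=37
i=19 t=48 v=3: → [40,50); WM=49; [30,40) fires=6
i=20 t=49 v=7: → [40,50); WM=49
i=21 t=33 v=4: DROP (t<49-1); WM=49

4 11 17 21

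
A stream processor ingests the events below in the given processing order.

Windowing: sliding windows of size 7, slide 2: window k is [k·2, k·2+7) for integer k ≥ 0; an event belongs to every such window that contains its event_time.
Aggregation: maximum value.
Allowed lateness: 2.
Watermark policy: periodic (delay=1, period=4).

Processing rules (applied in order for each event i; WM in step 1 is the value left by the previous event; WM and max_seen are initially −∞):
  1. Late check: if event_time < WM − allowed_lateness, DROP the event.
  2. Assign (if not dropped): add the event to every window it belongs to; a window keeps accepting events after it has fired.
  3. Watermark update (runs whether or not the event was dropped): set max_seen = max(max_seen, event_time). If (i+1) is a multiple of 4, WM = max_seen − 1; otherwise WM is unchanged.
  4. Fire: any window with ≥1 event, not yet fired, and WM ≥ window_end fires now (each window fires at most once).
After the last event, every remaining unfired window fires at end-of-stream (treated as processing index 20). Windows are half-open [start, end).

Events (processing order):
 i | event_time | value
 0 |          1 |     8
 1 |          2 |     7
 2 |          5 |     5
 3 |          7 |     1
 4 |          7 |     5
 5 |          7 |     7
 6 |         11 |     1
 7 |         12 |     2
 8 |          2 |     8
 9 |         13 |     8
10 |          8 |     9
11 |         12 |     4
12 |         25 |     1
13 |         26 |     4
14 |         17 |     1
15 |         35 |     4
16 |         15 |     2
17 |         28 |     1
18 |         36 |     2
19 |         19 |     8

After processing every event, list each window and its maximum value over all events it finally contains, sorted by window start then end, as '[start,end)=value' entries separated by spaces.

[0,7)=8 [2,9)=7 [4,11)=7 [6,13)=7 [8,15)=8 [10,17)=8 [12,19)=8 [14,21)=1 [16,23)=1 [20,27)=4 [22,29)=4 [24,31)=4 [26,33)=4 [30,37)=4 [32,39)=4 [34,41)=4 [36,43)=2

i=0 t=1 v=8: → [0,7); WM=−∞
i=1 t=2 v=7: → [2,9),[0,7); WM=−∞
i=2 t=5 v=5: → [4,11),[2,9),[0,7); WM=−∞
i=3 t=7 v=1: → [6,13),[4,11),[2,9); WM=6
i=4 t=7 v=5: → [6,13),[4,11),[2,9); WM=6
i=5 t=7 v=7: → [6,13),[4,11),[2,9); WM=6
i=6 t=11 v=1: → [10,17),[8,15),[6,13); WM=6
i=7 t=12 v=2: → [12,19),[10,17),[8,15),[6,13); WM=11; [0,7) fires=8 [2,9) fires=7 [4,11) fires=7
i=8 t=2 v=8: DROP (t<11-2); WM=11
i=9 t=13 v=8: → [12,19),[10,17),[8,15); WM=11
i=10 t=8 v=9: DROP (t<11-2); WM=11
i=11 t=12 v=4: → [12,19),[10,17),[8,15),[6,13); WM=12
i=12 t=25 v=1: → [24,31),[22,29),[20,27); WM=12
i=13 t=26 v=4: → [26,33),[24,31),[22,29),[20,27); WM=12
i=14 t=17 v=1: → [16,23),[14,21),[12,19); WM=12
i=15 t=35 v=4: → [34,41),[32,39),[30,37); WM=34; [6,13) fires=7 [8,15) fires=8 [10,17) fires=8 [12,19) fires=8 [14,21) fires=1 [16,23) fires=1 [20,27) fires=4 [22,29) fires=4 [24,31) fires=4 [26,33) fires=4
i=16 t=15 v=2: DROP (t<34-2); WM=34
i=17 t=28 v=1: DROP (t<34-2); WM=34
i=18 t=36 v=2: → [36,43),[34,41),[32,39),[30,37); WM=34
i=19 t=19 v=8: DROP (t<34-2); WM=35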